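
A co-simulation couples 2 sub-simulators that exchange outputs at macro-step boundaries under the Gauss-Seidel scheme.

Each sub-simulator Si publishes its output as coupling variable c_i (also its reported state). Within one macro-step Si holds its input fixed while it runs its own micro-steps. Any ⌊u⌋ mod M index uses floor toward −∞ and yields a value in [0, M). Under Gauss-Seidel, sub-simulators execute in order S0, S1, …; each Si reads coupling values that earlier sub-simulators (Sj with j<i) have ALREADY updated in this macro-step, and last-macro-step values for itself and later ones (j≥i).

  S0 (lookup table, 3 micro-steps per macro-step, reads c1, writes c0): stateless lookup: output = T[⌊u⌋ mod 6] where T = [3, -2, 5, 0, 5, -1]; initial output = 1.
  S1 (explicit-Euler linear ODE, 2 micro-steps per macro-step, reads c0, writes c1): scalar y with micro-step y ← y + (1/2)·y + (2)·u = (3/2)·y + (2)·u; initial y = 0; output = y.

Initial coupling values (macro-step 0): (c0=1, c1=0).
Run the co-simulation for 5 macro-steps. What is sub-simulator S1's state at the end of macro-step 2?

macro 1: S0 reads c1=0 → after 3×micro: 3; S1 reads c0=3 → after 2×micro: 15 ⇒ (c0=3, c1=15)
macro 2: S0 reads c1=15 → after 3×micro: 0; S1 reads c0=0 → after 2×micro: 135/4 ⇒ (c0=0, c1=135/4)
macro 3: S0 reads c1=135/4 → after 3×micro: 0; S1 reads c0=0 → after 2×micro: 1215/16 ⇒ (c0=0, c1=1215/16)
macro 4: S0 reads c1=1215/16 → after 3×micro: 0; S1 reads c0=0 → after 2×micro: 10935/64 ⇒ (c0=0, c1=10935/64)
macro 5: S0 reads c1=10935/64 → after 3×micro: 5; S1 reads c0=5 → after 2×micro: 104815/256 ⇒ (c0=5, c1=104815/256)

S1 state at macro-step 2 = 135/4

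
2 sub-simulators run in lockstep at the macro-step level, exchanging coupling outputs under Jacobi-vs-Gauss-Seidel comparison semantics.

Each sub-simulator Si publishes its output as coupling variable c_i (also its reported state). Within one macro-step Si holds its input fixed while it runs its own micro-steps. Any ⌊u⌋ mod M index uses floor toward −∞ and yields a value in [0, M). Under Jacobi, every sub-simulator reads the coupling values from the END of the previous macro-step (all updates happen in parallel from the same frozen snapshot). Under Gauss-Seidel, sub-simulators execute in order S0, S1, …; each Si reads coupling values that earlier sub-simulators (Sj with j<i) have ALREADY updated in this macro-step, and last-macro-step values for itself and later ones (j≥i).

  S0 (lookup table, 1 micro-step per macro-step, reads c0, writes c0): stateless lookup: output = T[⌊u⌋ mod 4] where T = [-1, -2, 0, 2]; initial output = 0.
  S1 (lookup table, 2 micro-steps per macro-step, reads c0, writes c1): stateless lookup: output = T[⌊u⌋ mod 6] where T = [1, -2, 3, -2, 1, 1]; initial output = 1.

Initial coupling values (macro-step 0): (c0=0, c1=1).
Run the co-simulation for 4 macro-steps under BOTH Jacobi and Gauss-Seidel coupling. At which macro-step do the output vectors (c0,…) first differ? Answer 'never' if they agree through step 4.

first divergence at macro-step: 2

[Jacobi] macro 1: S0 reads c0=0 → after 1×micro: -1; S1 reads c0=0 → after 2×micro: 1 ⇒ (c0=-1, c1=1)
[Jacobi] macro 2: S0 reads c0=-1 → after 1×micro: 2; S1 reads c0=-1 → after 2×micro: 1 ⇒ (c0=2, c1=1)
[Jacobi] macro 3: S0 reads c0=2 → after 1×micro: 0; S1 reads c0=2 → after 2×micro: 3 ⇒ (c0=0, c1=3)
[Jacobi] macro 4: S0 reads c0=0 → after 1×micro: -1; S1 reads c0=0 → after 2×micro: 1 ⇒ (c0=-1, c1=1)
[Gauss-Seidel] macro 1: S0 reads c0=0 → after 1×micro: -1; S1 reads c0=-1 → after 2×micro: 1 ⇒ (c0=-1, c1=1)
[Gauss-Seidel] macro 2: S0 reads c0=-1 → after 1×micro: 2; S1 reads c0=2 → after 2×micro: 3 ⇒ (c0=2, c1=3)
[Gauss-Seidel] macro 3: S0 reads c0=2 → after 1×micro: 0; S1 reads c0=0 → after 2×micro: 1 ⇒ (c0=0, c1=1)
[Gauss-Seidel] macro 4: S0 reads c0=0 → after 1×micro: -1; S1 reads c0=-1 → after 2×micro: 1 ⇒ (c0=-1, c1=1)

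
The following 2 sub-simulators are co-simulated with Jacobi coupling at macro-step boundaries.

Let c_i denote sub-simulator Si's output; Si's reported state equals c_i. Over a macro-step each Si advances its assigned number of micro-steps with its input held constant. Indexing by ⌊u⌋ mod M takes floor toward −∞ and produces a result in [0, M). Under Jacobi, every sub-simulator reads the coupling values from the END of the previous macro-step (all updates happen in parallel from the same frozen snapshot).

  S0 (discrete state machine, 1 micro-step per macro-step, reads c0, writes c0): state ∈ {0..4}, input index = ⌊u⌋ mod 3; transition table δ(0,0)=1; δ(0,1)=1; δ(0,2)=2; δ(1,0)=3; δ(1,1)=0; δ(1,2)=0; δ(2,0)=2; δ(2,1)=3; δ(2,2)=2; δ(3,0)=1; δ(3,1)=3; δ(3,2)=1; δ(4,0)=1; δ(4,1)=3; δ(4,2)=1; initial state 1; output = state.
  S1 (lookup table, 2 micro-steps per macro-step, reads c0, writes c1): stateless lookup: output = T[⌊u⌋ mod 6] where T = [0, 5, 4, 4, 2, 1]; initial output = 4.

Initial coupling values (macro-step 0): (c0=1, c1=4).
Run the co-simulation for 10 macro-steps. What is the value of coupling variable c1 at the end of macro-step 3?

macro 1: S0 reads c0=1 → after 1×micro: 0; S1 reads c0=1 → after 2×micro: 5 ⇒ (c0=0, c1=5)
macro 2: S0 reads c0=0 → after 1×micro: 1; S1 reads c0=0 → after 2×micro: 0 ⇒ (c0=1, c1=0)
macro 3: S0 reads c0=1 → after 1×micro: 0; S1 reads c0=1 → after 2×micro: 5 ⇒ (c0=0, c1=5)
macro 4: S0 reads c0=0 → after 1×micro: 1; S1 reads c0=0 → after 2×micro: 0 ⇒ (c0=1, c1=0)
macro 5: S0 reads c0=1 → after 1×micro: 0; S1 reads c0=1 → after 2×micro: 5 ⇒ (c0=0, c1=5)
macro 6: S0 reads c0=0 → after 1×micro: 1; S1 reads c0=0 → after 2×micro: 0 ⇒ (c0=1, c1=0)
macro 7: S0 reads c0=1 → after 1×micro: 0; S1 reads c0=1 → after 2×micro: 5 ⇒ (c0=0, c1=5)
macro 8: S0 reads c0=0 → after 1×micro: 1; S1 reads c0=0 → after 2×micro: 0 ⇒ (c0=1, c1=0)
macro 9: S0 reads c0=1 → after 1×micro: 0; S1 reads c0=1 → after 2×micro: 5 ⇒ (c0=0, c1=5)
macro 10: S0 reads c0=0 → after 1×micro: 1; S1 reads c0=0 → after 2×micro: 0 ⇒ (c0=1, c1=0)

c1 at macro-step 3 = 5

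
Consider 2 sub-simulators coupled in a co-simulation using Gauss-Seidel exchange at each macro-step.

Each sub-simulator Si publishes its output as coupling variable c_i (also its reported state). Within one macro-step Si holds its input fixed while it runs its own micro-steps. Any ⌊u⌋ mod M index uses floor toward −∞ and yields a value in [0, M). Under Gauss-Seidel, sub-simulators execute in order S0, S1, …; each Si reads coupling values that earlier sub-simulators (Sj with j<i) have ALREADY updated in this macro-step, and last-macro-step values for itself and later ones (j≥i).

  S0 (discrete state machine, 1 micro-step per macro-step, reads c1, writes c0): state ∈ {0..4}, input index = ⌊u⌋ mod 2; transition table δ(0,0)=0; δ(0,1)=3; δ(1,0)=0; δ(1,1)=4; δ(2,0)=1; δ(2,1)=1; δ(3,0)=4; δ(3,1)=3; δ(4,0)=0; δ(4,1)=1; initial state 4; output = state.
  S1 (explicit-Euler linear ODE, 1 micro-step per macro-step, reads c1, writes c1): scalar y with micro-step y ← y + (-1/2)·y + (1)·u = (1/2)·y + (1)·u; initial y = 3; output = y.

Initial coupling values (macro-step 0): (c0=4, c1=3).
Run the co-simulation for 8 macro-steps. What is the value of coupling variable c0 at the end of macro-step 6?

c0 at macro-step 6 = 4

macro 1: S0 reads c1=3 → after 1×micro: 1; S1 reads c1=3 → after 1×micro: 9/2 ⇒ (c0=1, c1=9/2)
macro 2: S0 reads c1=9/2 → after 1×micro: 0; S1 reads c1=9/2 → after 1×micro: 27/4 ⇒ (c0=0, c1=27/4)
macro 3: S0 reads c1=27/4 → after 1×micro: 0; S1 reads c1=27/4 → after 1×micro: 81/8 ⇒ (c0=0, c1=81/8)
macro 4: S0 reads c1=81/8 → after 1×micro: 0; S1 reads c1=81/8 → after 1×micro: 243/16 ⇒ (c0=0, c1=243/16)
macro 5: S0 reads c1=243/16 → after 1×micro: 3; S1 reads c1=243/16 → after 1×micro: 729/32 ⇒ (c0=3, c1=729/32)
macro 6: S0 reads c1=729/32 → after 1×micro: 4; S1 reads c1=729/32 → after 1×micro: 2187/64 ⇒ (c0=4, c1=2187/64)
macro 7: S0 reads c1=2187/64 → after 1×micro: 0; S1 reads c1=2187/64 → after 1×micro: 6561/128 ⇒ (c0=0, c1=6561/128)
macro 8: S0 reads c1=6561/128 → after 1×micro: 3; S1 reads c1=6561/128 → after 1×micro: 19683/256 ⇒ (c0=3, c1=19683/256)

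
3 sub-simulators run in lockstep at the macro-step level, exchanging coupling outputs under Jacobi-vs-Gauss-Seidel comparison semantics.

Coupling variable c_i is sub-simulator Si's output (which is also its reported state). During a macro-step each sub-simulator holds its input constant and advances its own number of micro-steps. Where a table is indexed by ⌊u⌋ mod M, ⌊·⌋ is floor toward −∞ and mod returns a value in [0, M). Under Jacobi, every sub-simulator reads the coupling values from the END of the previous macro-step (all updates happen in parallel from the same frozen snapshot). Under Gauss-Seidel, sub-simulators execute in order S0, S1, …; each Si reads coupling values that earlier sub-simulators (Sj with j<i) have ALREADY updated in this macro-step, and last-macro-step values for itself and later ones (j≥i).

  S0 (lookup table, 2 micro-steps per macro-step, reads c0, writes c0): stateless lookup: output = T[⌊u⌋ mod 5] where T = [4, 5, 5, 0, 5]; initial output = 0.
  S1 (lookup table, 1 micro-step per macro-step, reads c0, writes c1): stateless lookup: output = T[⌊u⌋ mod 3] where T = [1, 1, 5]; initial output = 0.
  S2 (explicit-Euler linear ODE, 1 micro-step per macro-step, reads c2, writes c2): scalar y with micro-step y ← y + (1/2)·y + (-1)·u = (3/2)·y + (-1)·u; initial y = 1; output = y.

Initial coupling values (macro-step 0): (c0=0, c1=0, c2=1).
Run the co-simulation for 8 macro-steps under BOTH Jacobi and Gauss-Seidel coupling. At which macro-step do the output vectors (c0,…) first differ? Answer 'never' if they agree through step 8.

first divergence at macro-step: 2

[Jacobi] macro 1: S0 reads c0=0 → after 2×micro: 4; S1 reads c0=0 → after 1×micro: 1; S2 reads c2=1 → after 1×micro: 1/2 ⇒ (c0=4, c1=1, c2=1/2)
[Jacobi] macro 2: S0 reads c0=4 → after 2×micro: 5; S1 reads c0=4 → after 1×micro: 1; S2 reads c2=1/2 → after 1×micro: 1/4 ⇒ (c0=5, c1=1, c2=1/4)
[Jacobi] macro 3: S0 reads c0=5 → after 2×micro: 4; S1 reads c0=5 → after 1×micro: 5; S2 reads c2=1/4 → after 1×micro: 1/8 ⇒ (c0=4, c1=5, c2=1/8)
[Jacobi] macro 4: S0 reads c0=4 → after 2×micro: 5; S1 reads c0=4 → after 1×micro: 1; S2 reads c2=1/8 → after 1×micro: 1/16 ⇒ (c0=5, c1=1, c2=1/16)
[Jacobi] macro 5: S0 reads c0=5 → after 2×micro: 4; S1 reads c0=5 → after 1×micro: 5; S2 reads c2=1/16 → after 1×micro: 1/32 ⇒ (c0=4, c1=5, c2=1/32)
[Jacobi] macro 6: S0 reads c0=4 → after 2×micro: 5; S1 reads c0=4 → after 1×micro: 1; S2 reads c2=1/32 → after 1×micro: 1/64 ⇒ (c0=5, c1=1, c2=1/64)
[Jacobi] macro 7: S0 reads c0=5 → after 2×micro: 4; S1 reads c0=5 → after 1×micro: 5; S2 reads c2=1/64 → after 1×micro: 1/128 ⇒ (c0=4, c1=5, c2=1/128)
[Jacobi] macro 8: S0 reads c0=4 → after 2×micro: 5; S1 reads c0=4 → after 1×micro: 1; S2 reads c2=1/128 → after 1×micro: 1/256 ⇒ (c0=5, c1=1, c2=1/256)
[Gauss-Seidel] macro 1: S0 reads c0=0 → after 2×micro: 4; S1 reads c0=4 → after 1×micro: 1; S2 reads c2=1 → after 1×micro: 1/2 ⇒ (c0=4, c1=1, c2=1/2)
[Gauss-Seidel] macro 2: S0 reads c0=4 → after 2×micro: 5; S1 reads c0=5 → after 1×micro: 5; S2 reads c2=1/2 → after 1×micro: 1/4 ⇒ (c0=5, c1=5, c2=1/4)
[Gauss-Seidel] macro 3: S0 reads c0=5 → after 2×micro: 4; S1 reads c0=4 → after 1×micro: 1; S2 reads c2=1/4 → after 1×micro: 1/8 ⇒ (c0=4, c1=1, c2=1/8)
[Gauss-Seidel] macro 4: S0 reads c0=4 → after 2×micro: 5; S1 reads c0=5 → after 1×micro: 5; S2 reads c2=1/8 → after 1×micro: 1/16 ⇒ (c0=5, c1=5, c2=1/16)
[Gauss-Seidel] macro 5: S0 reads c0=5 → after 2×micro: 4; S1 reads c0=4 → after 1×micro: 1; S2 reads c2=1/16 → after 1×micro: 1/32 ⇒ (c0=4, c1=1, c2=1/32)
[Gauss-Seidel] macro 6: S0 reads c0=4 → after 2×micro: 5; S1 reads c0=5 → after 1×micro: 5; S2 reads c2=1/32 → after 1×micro: 1/64 ⇒ (c0=5, c1=5, c2=1/64)
[Gauss-Seidel] macro 7: S0 reads c0=5 → after 2×micro: 4; S1 reads c0=4 → after 1×micro: 1; S2 reads c2=1/64 → after 1×micro: 1/128 ⇒ (c0=4, c1=1, c2=1/128)
[Gauss-Seidel] macro 8: S0 reads c0=4 → after 2×micro: 5; S1 reads c0=5 → after 1×micro: 5; S2 reads c2=1/128 → after 1×micro: 1/256 ⇒ (c0=5, c1=5, c2=1/256)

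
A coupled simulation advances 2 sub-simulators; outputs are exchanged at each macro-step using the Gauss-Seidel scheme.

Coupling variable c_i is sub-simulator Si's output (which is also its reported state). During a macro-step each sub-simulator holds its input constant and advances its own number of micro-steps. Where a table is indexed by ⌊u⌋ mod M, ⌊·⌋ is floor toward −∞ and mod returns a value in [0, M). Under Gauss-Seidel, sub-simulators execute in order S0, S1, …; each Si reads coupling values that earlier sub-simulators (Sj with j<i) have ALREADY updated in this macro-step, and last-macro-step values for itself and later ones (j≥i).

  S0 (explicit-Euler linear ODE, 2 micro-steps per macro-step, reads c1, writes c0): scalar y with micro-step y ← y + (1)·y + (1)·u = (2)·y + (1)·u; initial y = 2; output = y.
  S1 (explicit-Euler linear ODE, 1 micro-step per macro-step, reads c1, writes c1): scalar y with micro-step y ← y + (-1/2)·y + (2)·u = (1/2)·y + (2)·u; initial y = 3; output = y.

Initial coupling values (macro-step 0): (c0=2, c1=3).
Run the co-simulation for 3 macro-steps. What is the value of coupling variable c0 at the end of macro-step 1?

macro 1: S0 reads c1=3 → after 2×micro: 17; S1 reads c1=3 → after 1×micro: 15/2 ⇒ (c0=17, c1=15/2)
macro 2: S0 reads c1=15/2 → after 2×micro: 181/2; S1 reads c1=15/2 → after 1×micro: 75/4 ⇒ (c0=181/2, c1=75/4)
macro 3: S0 reads c1=75/4 → after 2×micro: 1673/4; S1 reads c1=75/4 → after 1×micro: 375/8 ⇒ (c0=1673/4, c1=375/8)

c0 at macro-step 1 = 17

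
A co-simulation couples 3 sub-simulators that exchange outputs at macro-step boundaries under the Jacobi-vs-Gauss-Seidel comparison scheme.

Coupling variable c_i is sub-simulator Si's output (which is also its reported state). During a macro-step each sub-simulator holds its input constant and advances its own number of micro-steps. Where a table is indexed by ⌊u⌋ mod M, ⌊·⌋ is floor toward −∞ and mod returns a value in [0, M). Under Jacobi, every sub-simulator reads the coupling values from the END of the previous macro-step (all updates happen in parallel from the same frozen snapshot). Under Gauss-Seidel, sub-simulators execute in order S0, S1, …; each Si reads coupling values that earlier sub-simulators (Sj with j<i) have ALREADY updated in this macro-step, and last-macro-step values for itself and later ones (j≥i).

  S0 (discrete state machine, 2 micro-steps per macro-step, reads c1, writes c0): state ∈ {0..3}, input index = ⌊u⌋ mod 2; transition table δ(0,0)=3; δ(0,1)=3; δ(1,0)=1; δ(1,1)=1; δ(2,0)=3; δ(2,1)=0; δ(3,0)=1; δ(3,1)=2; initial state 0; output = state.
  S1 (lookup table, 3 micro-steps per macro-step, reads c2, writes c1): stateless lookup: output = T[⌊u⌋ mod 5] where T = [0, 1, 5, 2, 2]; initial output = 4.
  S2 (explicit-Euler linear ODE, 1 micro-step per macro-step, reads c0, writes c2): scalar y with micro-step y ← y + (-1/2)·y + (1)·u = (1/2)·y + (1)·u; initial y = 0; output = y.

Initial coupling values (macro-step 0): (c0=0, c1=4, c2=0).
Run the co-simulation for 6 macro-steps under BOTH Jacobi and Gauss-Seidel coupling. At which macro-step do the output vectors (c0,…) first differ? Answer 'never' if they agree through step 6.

first divergence at macro-step: 1

[Jacobi] macro 1: S0 reads c1=4 → after 2×micro: 1; S1 reads c2=0 → after 3×micro: 0; S2 reads c0=0 → after 1×micro: 0 ⇒ (c0=1, c1=0, c2=0)
[Jacobi] macro 2: S0 reads c1=0 → after 2×micro: 1; S1 reads c2=0 → after 3×micro: 0; S2 reads c0=1 → after 1×micro: 1 ⇒ (c0=1, c1=0, c2=1)
[Jacobi] macro 3: S0 reads c1=0 → after 2×micro: 1; S1 reads c2=1 → after 3×micro: 1; S2 reads c0=1 → after 1×micro: 3/2 ⇒ (c0=1, c1=1, c2=3/2)
[Jacobi] macro 4: S0 reads c1=1 → after 2×micro: 1; S1 reads c2=3/2 → after 3×micro: 1; S2 reads c0=1 → after 1×micro: 7/4 ⇒ (c0=1, c1=1, c2=7/4)
[Jacobi] macro 5: S0 reads c1=1 → after 2×micro: 1; S1 reads c2=7/4 → after 3×micro: 1; S2 reads c0=1 → after 1×micro: 15/8 ⇒ (c0=1, c1=1, c2=15/8)
[Jacobi] macro 6: S0 reads c1=1 → after 2×micro: 1; S1 reads c2=15/8 → after 3×micro: 1; S2 reads c0=1 → after 1×micro: 31/16 ⇒ (c0=1, c1=1, c2=31/16)
[Gauss-Seidel] macro 1: S0 reads c1=4 → after 2×micro: 1; S1 reads c2=0 → after 3×micro: 0; S2 reads c0=1 → after 1×micro: 1 ⇒ (c0=1, c1=0, c2=1)
[Gauss-Seidel] macro 2: S0 reads c1=0 → after 2×micro: 1; S1 reads c2=1 → after 3×micro: 1; S2 reads c0=1 → after 1×micro: 3/2 ⇒ (c0=1, c1=1, c2=3/2)
[Gauss-Seidel] macro 3: S0 reads c1=1 → after 2×micro: 1; S1 reads c2=3/2 → after 3×micro: 1; S2 reads c0=1 → after 1×micro: 7/4 ⇒ (c0=1, c1=1, c2=7/4)
[Gauss-Seidel] macro 4: S0 reads c1=1 → after 2×micro: 1; S1 reads c2=7/4 → after 3×micro: 1; S2 reads c0=1 → after 1×micro: 15/8 ⇒ (c0=1, c1=1, c2=15/8)
[Gauss-Seidel] macro 5: S0 reads c1=1 → after 2×micro: 1; S1 reads c2=15/8 → after 3×micro: 1; S2 reads c0=1 → after 1×micro: 31/16 ⇒ (c0=1, c1=1, c2=31/16)
[Gauss-Seidel] macro 6: S0 reads c1=1 → after 2×micro: 1; S1 reads c2=31/16 → after 3×micro: 1; S2 reads c0=1 → after 1×micro: 63/32 ⇒ (c0=1, c1=1, c2=63/32)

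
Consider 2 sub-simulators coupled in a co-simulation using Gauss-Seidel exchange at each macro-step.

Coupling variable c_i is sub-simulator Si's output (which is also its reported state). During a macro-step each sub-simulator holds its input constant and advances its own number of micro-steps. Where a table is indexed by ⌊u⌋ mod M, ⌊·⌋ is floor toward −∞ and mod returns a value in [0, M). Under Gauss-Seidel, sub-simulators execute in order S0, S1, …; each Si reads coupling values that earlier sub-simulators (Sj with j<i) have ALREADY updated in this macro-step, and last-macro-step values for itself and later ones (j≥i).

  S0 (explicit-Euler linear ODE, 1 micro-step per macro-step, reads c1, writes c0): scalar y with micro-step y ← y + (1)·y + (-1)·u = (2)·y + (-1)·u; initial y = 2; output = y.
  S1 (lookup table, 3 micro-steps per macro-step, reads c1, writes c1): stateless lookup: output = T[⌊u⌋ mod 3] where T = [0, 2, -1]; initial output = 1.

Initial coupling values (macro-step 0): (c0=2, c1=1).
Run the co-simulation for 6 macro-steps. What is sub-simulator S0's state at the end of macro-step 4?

S0 state at macro-step 4 = 19

macro 1: S0 reads c1=1 → after 1×micro: 3; S1 reads c1=1 → after 3×micro: 2 ⇒ (c0=3, c1=2)
macro 2: S0 reads c1=2 → after 1×micro: 4; S1 reads c1=2 → after 3×micro: -1 ⇒ (c0=4, c1=-1)
macro 3: S0 reads c1=-1 → after 1×micro: 9; S1 reads c1=-1 → after 3×micro: -1 ⇒ (c0=9, c1=-1)
macro 4: S0 reads c1=-1 → after 1×micro: 19; S1 reads c1=-1 → after 3×micro: -1 ⇒ (c0=19, c1=-1)
macro 5: S0 reads c1=-1 → after 1×micro: 39; S1 reads c1=-1 → after 3×micro: -1 ⇒ (c0=39, c1=-1)
macro 6: S0 reads c1=-1 → after 1×micro: 79; S1 reads c1=-1 → after 3×micro: -1 ⇒ (c0=79, c1=-1)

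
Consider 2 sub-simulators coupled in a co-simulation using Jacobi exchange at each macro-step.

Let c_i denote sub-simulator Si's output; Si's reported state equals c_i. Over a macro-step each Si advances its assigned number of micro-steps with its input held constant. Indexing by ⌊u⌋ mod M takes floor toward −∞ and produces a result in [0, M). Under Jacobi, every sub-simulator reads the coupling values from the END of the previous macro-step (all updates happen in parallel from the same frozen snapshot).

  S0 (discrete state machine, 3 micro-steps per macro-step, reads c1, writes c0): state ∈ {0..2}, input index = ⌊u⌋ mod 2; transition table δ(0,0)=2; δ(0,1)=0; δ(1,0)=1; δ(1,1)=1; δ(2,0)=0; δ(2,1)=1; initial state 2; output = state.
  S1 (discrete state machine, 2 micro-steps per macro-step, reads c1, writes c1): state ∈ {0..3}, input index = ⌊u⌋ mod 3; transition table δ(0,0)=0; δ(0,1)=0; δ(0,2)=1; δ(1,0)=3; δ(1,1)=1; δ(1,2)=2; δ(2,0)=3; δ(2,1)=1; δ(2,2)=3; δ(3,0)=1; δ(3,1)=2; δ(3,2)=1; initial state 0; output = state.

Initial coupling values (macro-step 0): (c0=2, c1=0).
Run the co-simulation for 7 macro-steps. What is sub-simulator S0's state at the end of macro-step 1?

S0 state at macro-step 1 = 0

macro 1: S0 reads c1=0 → after 3×micro: 0; S1 reads c1=0 → after 2×micro: 0 ⇒ (c0=0, c1=0)
macro 2: S0 reads c1=0 → after 3×micro: 2; S1 reads c1=0 → after 2×micro: 0 ⇒ (c0=2, c1=0)
macro 3: S0 reads c1=0 → after 3×micro: 0; S1 reads c1=0 → after 2×micro: 0 ⇒ (c0=0, c1=0)
macro 4: S0 reads c1=0 → after 3×micro: 2; S1 reads c1=0 → after 2×micro: 0 ⇒ (c0=2, c1=0)
macro 5: S0 reads c1=0 → after 3×micro: 0; S1 reads c1=0 → after 2×micro: 0 ⇒ (c0=0, c1=0)
macro 6: S0 reads c1=0 → after 3×micro: 2; S1 reads c1=0 → after 2×micro: 0 ⇒ (c0=2, c1=0)
macro 7: S0 reads c1=0 → after 3×micro: 0; S1 reads c1=0 → after 2×micro: 0 ⇒ (c0=0, c1=0)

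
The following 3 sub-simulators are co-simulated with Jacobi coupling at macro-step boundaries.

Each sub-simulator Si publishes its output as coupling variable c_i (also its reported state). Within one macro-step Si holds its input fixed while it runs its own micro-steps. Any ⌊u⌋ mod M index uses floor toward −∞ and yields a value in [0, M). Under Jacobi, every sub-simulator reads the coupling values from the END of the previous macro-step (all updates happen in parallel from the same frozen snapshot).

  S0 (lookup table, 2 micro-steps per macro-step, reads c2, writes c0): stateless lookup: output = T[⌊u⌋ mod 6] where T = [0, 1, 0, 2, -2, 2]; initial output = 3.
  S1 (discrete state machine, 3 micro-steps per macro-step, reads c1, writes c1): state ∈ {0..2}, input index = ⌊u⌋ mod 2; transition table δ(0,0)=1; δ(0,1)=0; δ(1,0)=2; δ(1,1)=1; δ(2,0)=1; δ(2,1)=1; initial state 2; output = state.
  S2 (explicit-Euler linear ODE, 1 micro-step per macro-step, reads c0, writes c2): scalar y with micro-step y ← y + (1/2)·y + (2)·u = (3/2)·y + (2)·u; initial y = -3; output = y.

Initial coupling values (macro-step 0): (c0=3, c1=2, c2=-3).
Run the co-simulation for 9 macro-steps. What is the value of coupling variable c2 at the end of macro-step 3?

macro 1: S0 reads c2=-3 → after 2×micro: 2; S1 reads c1=2 → after 3×micro: 1; S2 reads c0=3 → after 1×micro: 3/2 ⇒ (c0=2, c1=1, c2=3/2)
macro 2: S0 reads c2=3/2 → after 2×micro: 1; S1 reads c1=1 → after 3×micro: 1; S2 reads c0=2 → after 1×micro: 25/4 ⇒ (c0=1, c1=1, c2=25/4)
macro 3: S0 reads c2=25/4 → after 2×micro: 0; S1 reads c1=1 → after 3×micro: 1; S2 reads c0=1 → after 1×micro: 91/8 ⇒ (c0=0, c1=1, c2=91/8)
macro 4: S0 reads c2=91/8 → after 2×micro: 2; S1 reads c1=1 → after 3×micro: 1; S2 reads c0=0 → after 1×micro: 273/16 ⇒ (c0=2, c1=1, c2=273/16)
macro 5: S0 reads c2=273/16 → after 2×micro: 2; S1 reads c1=1 → after 3×micro: 1; S2 reads c0=2 → after 1×micro: 947/32 ⇒ (c0=2, c1=1, c2=947/32)
macro 6: S0 reads c2=947/32 → after 2×micro: 2; S1 reads c1=1 → after 3×micro: 1; S2 reads c0=2 → after 1×micro: 3097/64 ⇒ (c0=2, c1=1, c2=3097/64)
macro 7: S0 reads c2=3097/64 → after 2×micro: 0; S1 reads c1=1 → after 3×micro: 1; S2 reads c0=2 → after 1×micro: 9803/128 ⇒ (c0=0, c1=1, c2=9803/128)
macro 8: S0 reads c2=9803/128 → after 2×micro: -2; S1 reads c1=1 → after 3×micro: 1; S2 reads c0=0 → after 1×micro: 29409/256 ⇒ (c0=-2, c1=1, c2=29409/256)
macro 9: S0 reads c2=29409/256 → after 2×micro: 0; S1 reads c1=1 → after 3×micro: 1; S2 reads c0=-2 → after 1×micro: 86179/512 ⇒ (c0=0, c1=1, c2=86179/512)

c2 at macro-step 3 = 91/8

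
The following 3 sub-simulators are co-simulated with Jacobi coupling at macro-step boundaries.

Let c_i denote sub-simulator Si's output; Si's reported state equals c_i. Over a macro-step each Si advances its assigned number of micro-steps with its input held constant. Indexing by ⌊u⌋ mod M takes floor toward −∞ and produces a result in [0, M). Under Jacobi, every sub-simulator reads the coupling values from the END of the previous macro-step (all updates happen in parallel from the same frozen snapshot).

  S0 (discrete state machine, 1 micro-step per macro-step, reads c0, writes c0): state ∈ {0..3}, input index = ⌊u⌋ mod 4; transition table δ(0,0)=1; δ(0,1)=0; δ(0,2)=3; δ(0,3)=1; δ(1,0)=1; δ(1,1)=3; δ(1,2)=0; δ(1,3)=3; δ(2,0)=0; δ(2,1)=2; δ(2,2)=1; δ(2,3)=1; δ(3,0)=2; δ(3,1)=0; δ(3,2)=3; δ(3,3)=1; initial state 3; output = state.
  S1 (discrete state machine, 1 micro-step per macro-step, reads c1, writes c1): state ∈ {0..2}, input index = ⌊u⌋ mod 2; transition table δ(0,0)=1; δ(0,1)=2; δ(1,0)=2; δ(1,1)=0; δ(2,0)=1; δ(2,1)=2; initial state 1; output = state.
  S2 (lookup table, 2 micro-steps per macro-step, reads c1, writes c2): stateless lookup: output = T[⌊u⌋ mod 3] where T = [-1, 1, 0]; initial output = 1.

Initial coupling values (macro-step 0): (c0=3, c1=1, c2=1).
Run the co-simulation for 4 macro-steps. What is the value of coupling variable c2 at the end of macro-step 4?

macro 1: S0 reads c0=3 → after 1×micro: 1; S1 reads c1=1 → after 1×micro: 0; S2 reads c1=1 → after 2×micro: 1 ⇒ (c0=1, c1=0, c2=1)
macro 2: S0 reads c0=1 → after 1×micro: 3; S1 reads c1=0 → after 1×micro: 1; S2 reads c1=0 → after 2×micro: -1 ⇒ (c0=3, c1=1, c2=-1)
macro 3: S0 reads c0=3 → after 1×micro: 1; S1 reads c1=1 → after 1×micro: 0; S2 reads c1=1 → after 2×micro: 1 ⇒ (c0=1, c1=0, c2=1)
macro 4: S0 reads c0=1 → after 1×micro: 3; S1 reads c1=0 → after 1×micro: 1; S2 reads c1=0 → after 2×micro: -1 ⇒ (c0=3, c1=1, c2=-1)

c2 at macro-step 4 = -1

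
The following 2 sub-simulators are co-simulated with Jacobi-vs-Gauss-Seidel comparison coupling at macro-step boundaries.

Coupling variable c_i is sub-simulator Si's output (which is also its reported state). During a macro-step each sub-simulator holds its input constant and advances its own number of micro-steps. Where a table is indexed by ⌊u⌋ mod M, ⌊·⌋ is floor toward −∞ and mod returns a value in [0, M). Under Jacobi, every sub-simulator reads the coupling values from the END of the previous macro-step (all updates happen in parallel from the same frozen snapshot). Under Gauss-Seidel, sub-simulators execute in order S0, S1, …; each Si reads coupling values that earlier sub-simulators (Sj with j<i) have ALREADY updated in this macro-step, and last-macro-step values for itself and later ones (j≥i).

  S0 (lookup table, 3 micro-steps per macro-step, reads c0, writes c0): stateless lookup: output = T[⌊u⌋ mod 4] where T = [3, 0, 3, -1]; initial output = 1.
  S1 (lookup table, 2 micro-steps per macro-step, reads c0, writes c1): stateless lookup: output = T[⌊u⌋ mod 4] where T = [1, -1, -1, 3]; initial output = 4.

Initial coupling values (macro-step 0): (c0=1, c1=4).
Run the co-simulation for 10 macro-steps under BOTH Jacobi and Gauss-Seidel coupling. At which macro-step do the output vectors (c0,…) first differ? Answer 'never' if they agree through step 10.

first divergence at macro-step: 1

[Jacobi] macro 1: S0 reads c0=1 → after 3×micro: 0; S1 reads c0=1 → after 2×micro: -1 ⇒ (c0=0, c1=-1)
[Jacobi] macro 2: S0 reads c0=0 → after 3×micro: 3; S1 reads c0=0 → after 2×micro: 1 ⇒ (c0=3, c1=1)
[Jacobi] macro 3: S0 reads c0=3 → after 3×micro: -1; S1 reads c0=3 → after 2×micro: 3 ⇒ (c0=-1, c1=3)
[Jacobi] macro 4: S0 reads c0=-1 → after 3×micro: -1; S1 reads c0=-1 → after 2×micro: 3 ⇒ (c0=-1, c1=3)
[Jacobi] macro 5: S0 reads c0=-1 → after 3×micro: -1; S1 reads c0=-1 → after 2×micro: 3 ⇒ (c0=-1, c1=3)
[Jacobi] macro 6: S0 reads c0=-1 → after 3×micro: -1; S1 reads c0=-1 → after 2×micro: 3 ⇒ (c0=-1, c1=3)
[Jacobi] macro 7: S0 reads c0=-1 → after 3×micro: -1; S1 reads c0=-1 → after 2×micro: 3 ⇒ (c0=-1, c1=3)
[Jacobi] macro 8: S0 reads c0=-1 → after 3×micro: -1; S1 reads c0=-1 → after 2×micro: 3 ⇒ (c0=-1, c1=3)
[Jacobi] macro 9: S0 reads c0=-1 → after 3×micro: -1; S1 reads c0=-1 → after 2×micro: 3 ⇒ (c0=-1, c1=3)
[Jacobi] macro 10: S0 reads c0=-1 → after 3×micro: -1; S1 reads c0=-1 → after 2×micro: 3 ⇒ (c0=-1, c1=3)
[Gauss-Seidel] macro 1: S0 reads c0=1 → after 3×micro: 0; S1 reads c0=0 → after 2×micro: 1 ⇒ (c0=0, c1=1)
[Gauss-Seidel] macro 2: S0 reads c0=0 → after 3×micro: 3; S1 reads c0=3 → after 2×micro: 3 ⇒ (c0=3, c1=3)
[Gauss-Seidel] macro 3: S0 reads c0=3 → after 3×micro: -1; S1 reads c0=-1 → after 2×micro: 3 ⇒ (c0=-1, c1=3)
[Gauss-Seidel] macro 4: S0 reads c0=-1 → after 3×micro: -1; S1 reads c0=-1 → after 2×micro: 3 ⇒ (c0=-1, c1=3)
[Gauss-Seidel] macro 5: S0 reads c0=-1 → after 3×micro: -1; S1 reads c0=-1 → after 2×micro: 3 ⇒ (c0=-1, c1=3)
[Gauss-Seidel] macro 6: S0 reads c0=-1 → after 3×micro: -1; S1 reads c0=-1 → after 2×micro: 3 ⇒ (c0=-1, c1=3)
[Gauss-Seidel] macro 7: S0 reads c0=-1 → after 3×micro: -1; S1 reads c0=-1 → after 2×micro: 3 ⇒ (c0=-1, c1=3)
[Gauss-Seidel] macro 8: S0 reads c0=-1 → after 3×micro: -1; S1 reads c0=-1 → after 2×micro: 3 ⇒ (c0=-1, c1=3)
[Gauss-Seidel] macro 9: S0 reads c0=-1 → after 3×micro: -1; S1 reads c0=-1 → after 2×micro: 3 ⇒ (c0=-1, c1=3)
[Gauss-Seidel] macro 10: S0 reads c0=-1 → after 3×micro: -1; S1 reads c0=-1 → after 2×micro: 3 ⇒ (c0=-1, c1=3)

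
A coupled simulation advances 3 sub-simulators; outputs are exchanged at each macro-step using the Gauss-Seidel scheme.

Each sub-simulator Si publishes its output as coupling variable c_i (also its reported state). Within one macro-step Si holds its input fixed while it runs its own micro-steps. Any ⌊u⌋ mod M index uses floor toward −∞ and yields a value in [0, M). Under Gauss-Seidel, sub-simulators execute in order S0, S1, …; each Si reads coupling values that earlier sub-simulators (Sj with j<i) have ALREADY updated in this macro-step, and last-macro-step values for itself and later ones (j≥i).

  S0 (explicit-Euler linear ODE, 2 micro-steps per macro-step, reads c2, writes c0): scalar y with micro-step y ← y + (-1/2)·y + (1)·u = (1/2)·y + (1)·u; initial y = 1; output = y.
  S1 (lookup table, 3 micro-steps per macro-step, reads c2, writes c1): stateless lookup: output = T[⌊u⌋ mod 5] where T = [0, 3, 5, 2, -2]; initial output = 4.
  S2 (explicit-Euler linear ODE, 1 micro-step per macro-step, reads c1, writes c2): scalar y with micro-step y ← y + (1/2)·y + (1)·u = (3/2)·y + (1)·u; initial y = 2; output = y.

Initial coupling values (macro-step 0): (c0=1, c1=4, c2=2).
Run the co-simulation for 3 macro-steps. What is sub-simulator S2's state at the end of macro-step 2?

macro 1: S0 reads c2=2 → after 2×micro: 13/4; S1 reads c2=2 → after 3×micro: 5; S2 reads c1=5 → after 1×micro: 8 ⇒ (c0=13/4, c1=5, c2=8)
macro 2: S0 reads c2=8 → after 2×micro: 205/16; S1 reads c2=8 → after 3×micro: 2; S2 reads c1=2 → after 1×micro: 14 ⇒ (c0=205/16, c1=2, c2=14)
macro 3: S0 reads c2=14 → after 2×micro: 1549/64; S1 reads c2=14 → after 3×micro: -2; S2 reads c1=-2 → after 1×micro: 19 ⇒ (c0=1549/64, c1=-2, c2=19)

S2 state at macro-step 2 = 14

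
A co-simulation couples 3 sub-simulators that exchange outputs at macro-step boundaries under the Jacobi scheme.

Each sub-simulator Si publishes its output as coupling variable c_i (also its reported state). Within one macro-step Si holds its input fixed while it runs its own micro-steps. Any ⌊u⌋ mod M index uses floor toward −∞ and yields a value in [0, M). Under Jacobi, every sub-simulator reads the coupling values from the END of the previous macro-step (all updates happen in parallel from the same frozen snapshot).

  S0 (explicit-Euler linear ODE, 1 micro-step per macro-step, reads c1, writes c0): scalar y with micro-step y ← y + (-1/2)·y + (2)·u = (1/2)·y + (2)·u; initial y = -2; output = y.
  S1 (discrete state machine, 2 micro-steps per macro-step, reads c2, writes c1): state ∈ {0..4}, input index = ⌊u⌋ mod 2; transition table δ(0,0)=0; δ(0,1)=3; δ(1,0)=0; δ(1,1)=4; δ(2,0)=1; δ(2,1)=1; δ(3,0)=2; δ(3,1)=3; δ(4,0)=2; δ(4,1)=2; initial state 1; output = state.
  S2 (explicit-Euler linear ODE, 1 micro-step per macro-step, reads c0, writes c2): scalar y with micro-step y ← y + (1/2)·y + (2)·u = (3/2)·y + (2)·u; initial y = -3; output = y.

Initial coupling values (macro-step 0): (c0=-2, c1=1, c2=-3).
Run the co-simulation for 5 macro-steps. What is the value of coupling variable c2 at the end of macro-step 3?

c2 at macro-step 3 = -57/8

macro 1: S0 reads c1=1 → after 1×micro: 1; S1 reads c2=-3 → after 2×micro: 2; S2 reads c0=-2 → after 1×micro: -17/2 ⇒ (c0=1, c1=2, c2=-17/2)
macro 2: S0 reads c1=2 → after 1×micro: 9/2; S1 reads c2=-17/2 → after 2×micro: 4; S2 reads c0=1 → after 1×micro: -43/4 ⇒ (c0=9/2, c1=4, c2=-43/4)
macro 3: S0 reads c1=4 → after 1×micro: 41/4; S1 reads c2=-43/4 → after 2×micro: 1; S2 reads c0=9/2 → after 1×micro: -57/8 ⇒ (c0=41/4, c1=1, c2=-57/8)
macro 4: S0 reads c1=1 → after 1×micro: 57/8; S1 reads c2=-57/8 → after 2×micro: 0; S2 reads c0=41/4 → after 1×micro: 157/16 ⇒ (c0=57/8, c1=0, c2=157/16)
macro 5: S0 reads c1=0 → after 1×micro: 57/16; S1 reads c2=157/16 → after 2×micro: 3; S2 reads c0=57/8 → after 1×micro: 927/32 ⇒ (c0=57/16, c1=3, c2=927/32)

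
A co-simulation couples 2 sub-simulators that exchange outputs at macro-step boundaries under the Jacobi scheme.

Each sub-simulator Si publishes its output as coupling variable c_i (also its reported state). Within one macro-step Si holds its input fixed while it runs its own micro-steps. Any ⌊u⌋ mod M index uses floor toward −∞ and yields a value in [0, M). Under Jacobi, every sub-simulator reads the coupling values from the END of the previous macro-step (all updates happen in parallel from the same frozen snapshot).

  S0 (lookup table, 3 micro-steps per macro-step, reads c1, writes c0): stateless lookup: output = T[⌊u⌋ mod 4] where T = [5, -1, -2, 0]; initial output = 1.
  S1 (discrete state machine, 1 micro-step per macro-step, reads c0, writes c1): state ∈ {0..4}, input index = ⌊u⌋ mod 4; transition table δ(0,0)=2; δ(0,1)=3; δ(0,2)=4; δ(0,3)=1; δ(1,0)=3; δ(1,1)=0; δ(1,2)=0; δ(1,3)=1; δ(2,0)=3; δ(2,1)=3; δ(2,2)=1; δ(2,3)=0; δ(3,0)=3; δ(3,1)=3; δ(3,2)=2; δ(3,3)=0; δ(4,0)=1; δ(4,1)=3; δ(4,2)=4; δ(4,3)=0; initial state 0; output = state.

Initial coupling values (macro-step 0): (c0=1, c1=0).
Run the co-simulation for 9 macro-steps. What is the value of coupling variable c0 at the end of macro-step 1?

c0 at macro-step 1 = 5

macro 1: S0 reads c1=0 → after 3×micro: 5; S1 reads c0=1 → after 1×micro: 3 ⇒ (c0=5, c1=3)
macro 2: S0 reads c1=3 → after 3×micro: 0; S1 reads c0=5 → after 1×micro: 3 ⇒ (c0=0, c1=3)
macro 3: S0 reads c1=3 → after 3×micro: 0; S1 reads c0=0 → after 1×micro: 3 ⇒ (c0=0, c1=3)
macro 4: S0 reads c1=3 → after 3×micro: 0; S1 reads c0=0 → after 1×micro: 3 ⇒ (c0=0, c1=3)
macro 5: S0 reads c1=3 → after 3×micro: 0; S1 reads c0=0 → after 1×micro: 3 ⇒ (c0=0, c1=3)
macro 6: S0 reads c1=3 → after 3×micro: 0; S1 reads c0=0 → after 1×micro: 3 ⇒ (c0=0, c1=3)
macro 7: S0 reads c1=3 → after 3×micro: 0; S1 reads c0=0 → after 1×micro: 3 ⇒ (c0=0, c1=3)
macro 8: S0 reads c1=3 → after 3×micro: 0; S1 reads c0=0 → after 1×micro: 3 ⇒ (c0=0, c1=3)
macro 9: S0 reads c1=3 → after 3×micro: 0; S1 reads c0=0 → after 1×micro: 3 ⇒ (c0=0, c1=3)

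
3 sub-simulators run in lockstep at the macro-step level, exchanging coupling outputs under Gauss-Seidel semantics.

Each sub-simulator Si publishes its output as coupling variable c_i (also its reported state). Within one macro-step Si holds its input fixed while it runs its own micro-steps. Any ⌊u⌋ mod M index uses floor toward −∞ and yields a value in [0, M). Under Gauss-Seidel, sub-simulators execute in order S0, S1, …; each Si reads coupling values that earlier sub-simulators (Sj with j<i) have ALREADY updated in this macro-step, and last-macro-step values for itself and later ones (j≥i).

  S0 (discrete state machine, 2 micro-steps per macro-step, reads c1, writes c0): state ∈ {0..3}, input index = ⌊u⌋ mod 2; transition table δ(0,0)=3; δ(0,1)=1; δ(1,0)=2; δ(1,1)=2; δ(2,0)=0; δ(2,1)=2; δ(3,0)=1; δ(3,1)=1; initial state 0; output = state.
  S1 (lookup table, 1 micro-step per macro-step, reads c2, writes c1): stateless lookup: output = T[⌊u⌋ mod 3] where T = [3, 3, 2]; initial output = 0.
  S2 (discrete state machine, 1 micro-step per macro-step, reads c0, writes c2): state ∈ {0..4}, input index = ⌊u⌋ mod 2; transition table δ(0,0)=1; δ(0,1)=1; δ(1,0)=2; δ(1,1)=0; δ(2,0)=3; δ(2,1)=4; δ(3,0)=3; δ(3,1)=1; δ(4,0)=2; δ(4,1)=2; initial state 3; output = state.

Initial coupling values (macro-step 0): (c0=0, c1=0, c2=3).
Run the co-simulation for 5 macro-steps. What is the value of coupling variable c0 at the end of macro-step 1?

c0 at macro-step 1 = 1

macro 1: S0 reads c1=0 → after 2×micro: 1; S1 reads c2=3 → after 1×micro: 3; S2 reads c0=1 → after 1×micro: 1 ⇒ (c0=1, c1=3, c2=1)
macro 2: S0 reads c1=3 → after 2×micro: 2; S1 reads c2=1 → after 1×micro: 3; S2 reads c0=2 → after 1×micro: 2 ⇒ (c0=2, c1=3, c2=2)
macro 3: S0 reads c1=3 → after 2×micro: 2; S1 reads c2=2 → after 1×micro: 2; S2 reads c0=2 → after 1×micro: 3 ⇒ (c0=2, c1=2, c2=3)
macro 4: S0 reads c1=2 → after 2×micro: 3; S1 reads c2=3 → after 1×micro: 3; S2 reads c0=3 → after 1×micro: 1 ⇒ (c0=3, c1=3, c2=1)
macro 5: S0 reads c1=3 → after 2×micro: 2; S1 reads c2=1 → after 1×micro: 3; S2 reads c0=2 → after 1×micro: 2 ⇒ (c0=2, c1=3, c2=2)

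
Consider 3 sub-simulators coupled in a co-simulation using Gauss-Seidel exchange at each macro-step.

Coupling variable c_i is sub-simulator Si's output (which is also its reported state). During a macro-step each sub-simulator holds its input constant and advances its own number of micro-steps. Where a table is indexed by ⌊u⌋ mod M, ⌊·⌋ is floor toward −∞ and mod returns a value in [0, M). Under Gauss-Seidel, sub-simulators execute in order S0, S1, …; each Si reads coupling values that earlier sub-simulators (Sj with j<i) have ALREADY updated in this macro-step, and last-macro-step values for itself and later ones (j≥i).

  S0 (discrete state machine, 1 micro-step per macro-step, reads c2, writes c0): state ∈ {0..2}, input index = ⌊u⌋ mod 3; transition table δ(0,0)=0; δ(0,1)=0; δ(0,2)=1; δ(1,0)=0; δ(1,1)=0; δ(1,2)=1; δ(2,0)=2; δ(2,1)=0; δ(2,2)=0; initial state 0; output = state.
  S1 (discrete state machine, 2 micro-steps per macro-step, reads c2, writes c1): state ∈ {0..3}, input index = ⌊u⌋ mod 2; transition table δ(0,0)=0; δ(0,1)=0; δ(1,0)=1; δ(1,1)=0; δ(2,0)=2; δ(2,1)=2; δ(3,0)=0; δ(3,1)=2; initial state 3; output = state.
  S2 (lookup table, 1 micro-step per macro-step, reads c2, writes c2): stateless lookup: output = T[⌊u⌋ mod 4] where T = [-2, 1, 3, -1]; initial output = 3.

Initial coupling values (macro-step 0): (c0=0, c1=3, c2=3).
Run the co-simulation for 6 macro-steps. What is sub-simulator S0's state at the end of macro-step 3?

S0 state at macro-step 3 = 1

macro 1: S0 reads c2=3 → after 1×micro: 0; S1 reads c2=3 → after 2×micro: 2; S2 reads c2=3 → after 1×micro: -1 ⇒ (c0=0, c1=2, c2=-1)
macro 2: S0 reads c2=-1 → after 1×micro: 1; S1 reads c2=-1 → after 2×micro: 2; S2 reads c2=-1 → after 1×micro: -1 ⇒ (c0=1, c1=2, c2=-1)
macro 3: S0 reads c2=-1 → after 1×micro: 1; S1 reads c2=-1 → after 2×micro: 2; S2 reads c2=-1 → after 1×micro: -1 ⇒ (c0=1, c1=2, c2=-1)
macro 4: S0 reads c2=-1 → after 1×micro: 1; S1 reads c2=-1 → after 2×micro: 2; S2 reads c2=-1 → after 1×micro: -1 ⇒ (c0=1, c1=2, c2=-1)
macro 5: S0 reads c2=-1 → after 1×micro: 1; S1 reads c2=-1 → after 2×micro: 2; S2 reads c2=-1 → after 1×micro: -1 ⇒ (c0=1, c1=2, c2=-1)
macro 6: S0 reads c2=-1 → after 1×micro: 1; S1 reads c2=-1 → after 2×micro: 2; S2 reads c2=-1 → after 1×micro: -1 ⇒ (c0=1, c1=2, c2=-1)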